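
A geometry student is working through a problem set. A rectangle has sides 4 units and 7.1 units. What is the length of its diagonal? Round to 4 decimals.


Shape: rectangle (diagonal via Pythagoras)
Sides: 4 units and 7.1 units
Formula: d = sqrt(l^2 + w^2)
l^2 = 16, w^2 = 50.41
l^2 + w^2 = 66.41
d = sqrt(66.41)
d = 8.1492
8.1492 units


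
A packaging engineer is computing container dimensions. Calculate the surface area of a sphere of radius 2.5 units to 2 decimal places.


Shape: sphere
Radius r = 2.5 units
Formula: SA = 4 * pi * r^2
r^2 = 6.25
SA = 4 * pi * 6.25
SA = 25 * pi
SA = 78.54
78.54 units^2


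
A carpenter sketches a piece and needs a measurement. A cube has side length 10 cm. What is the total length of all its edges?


Shape: cube
Side s = 10 cm
A cube has 12 edges, all equal.
Formula: total edge length = 12 * s
Total = 12 * 10
Total = 120
120 cm


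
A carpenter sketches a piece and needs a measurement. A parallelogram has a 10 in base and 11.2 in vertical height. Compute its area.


Shape: parallelogram
Base b = 10 in, Height h = 11.2 in
Formula: A = b * h
A = 10 * 11.2
A = 112
112 in^2


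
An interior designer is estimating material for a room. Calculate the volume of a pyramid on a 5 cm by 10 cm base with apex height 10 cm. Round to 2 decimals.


Shape: rectangular pyramid
Base: 5 cm x 10 cm, Height h = 10 cm
Formula: V = (1/3) * base_area * h
base_area = 5 * 10 = 50
base_area * h = 50 * 10 = 500
V = 500 / 3
V = 166.67
166.67 cm^3


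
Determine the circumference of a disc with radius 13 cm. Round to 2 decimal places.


Shape: circle
Radius r = 13 cm
Formula: C = 2 * pi * r
C = 2 * pi * 13
C = 26 * pi
C = 81.68
81.68 cm


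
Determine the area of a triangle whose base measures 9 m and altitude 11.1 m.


Shape: triangle
Base b = 9 m, Height h = 11.1 m
Formula: A = (1/2) * b * h
A = 0.5 * 9 * 11.1
A = 0.5 * 99.9
A = 49.95
49.95 m^2


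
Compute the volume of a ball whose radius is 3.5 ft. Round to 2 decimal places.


Shape: sphere
Radius r = 3.5 ft
Formula: V = (4/3) * pi * r^3
r^3 = 42.875
(4/3) * 42.875 = 57.166667
V = 57.166667 * pi
V = 179.59
179.59 ft^3


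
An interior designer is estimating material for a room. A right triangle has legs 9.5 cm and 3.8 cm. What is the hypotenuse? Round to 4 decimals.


Shape: right triangle
Legs a = 9.5 cm, b = 3.8 cm
Formula: c = sqrt(a^2 + b^2)
a^2 = 90.25, b^2 = 14.44
a^2 + b^2 = 104.69
c = sqrt(104.69)
c = 10.2318
10.2318 cm


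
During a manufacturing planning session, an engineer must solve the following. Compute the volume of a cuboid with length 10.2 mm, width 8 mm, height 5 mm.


Shape: rectangular prism
l = 10.2 mm, w = 8 mm, h = 5 mm
Formula: V = l * w * h
V = 10.2 * 8 * 5
V = 81.6 * 5
V = 408
408 mm^3


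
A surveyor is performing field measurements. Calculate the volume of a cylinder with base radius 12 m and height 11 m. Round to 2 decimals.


Shape: cylinder
Radius r = 12 m, Height h = 11 m
Formula: V = pi * r^2 * h
r^2 = 144
V = pi * 144 * 11
V = 1584 * pi
V = 4976.28
4976.28 m^3


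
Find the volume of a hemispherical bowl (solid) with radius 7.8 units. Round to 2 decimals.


Shape: hemisphere (half of a sphere)
Radius r = 7.8 units
Formula: V = (1/2) * (4/3) * pi * r^3 = (2/3) * pi * r^3
r^3 = 474.552
(2/3) * 474.552 = 316.368
V = 316.368 * pi
V = 993.9
993.9 units^3


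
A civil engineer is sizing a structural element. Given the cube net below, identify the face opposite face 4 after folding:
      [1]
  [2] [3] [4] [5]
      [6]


Net: cross layout. Take square 3 as the base (bottom).
Fold the four squares in the horizontal row up around 3: 2 -> left, 4 -> right, 5 wraps to the top.
Fold 1 and 6 up from 3: 1 -> back, 6 -> front.
Opposite pairs are therefore: (1, 6), (2, 4), (3, 5).
Face 4 is opposite face 2.
face 2


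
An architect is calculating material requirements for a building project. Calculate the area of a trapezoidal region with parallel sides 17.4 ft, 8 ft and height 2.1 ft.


Shape: trapezoid
Parallel sides a = 17.4 ft, b = 8 ft; Height h = 2.1 ft
Formula: A = (a + b) * h / 2
a + b = 17.4 + 8 = 25.4
A = 25.4 * 2.1 / 2
A = 53.34 / 2
A = 26.67
26.67 ft^2


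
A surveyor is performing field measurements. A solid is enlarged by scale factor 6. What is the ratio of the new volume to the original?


Linear scale factor k = 6
Rule: under a linear scaling by k, volumes scale by k^3.
k^3 = 6 * 6 * 6
k^3 = 36 * 6
k^3 = 216
Volume scales by a factor of 216.
216 (dimensionless)


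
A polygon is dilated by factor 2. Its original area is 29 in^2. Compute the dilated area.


Linear scale factor k = 2
Original area = 29 in^2
Rule: under a linear scaling by k, areas scale by k^2.
k^2 = 2^2 = 4
New area = 29 * 4
New area = 116
116 in^2


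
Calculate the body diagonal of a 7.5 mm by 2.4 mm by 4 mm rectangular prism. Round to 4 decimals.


Shape: rectangular box (space diagonal)
l = 7.5 mm, w = 2.4 mm, h = 4 mm
Visualize: the diagonal of the base, then a right triangle with that diagonal and the height.
Formula: d = sqrt(l^2 + w^2 + h^2)
l^2 + w^2 + h^2 = 56.25 + 5.76 + 16 = 78.01
d = sqrt(78.01)
d = 8.8323
8.8323 mm


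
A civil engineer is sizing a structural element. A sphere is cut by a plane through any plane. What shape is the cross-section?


Solid: sphere
Cutting plane: through any plane
Visualize the intersection of the plane with the solid's surface.
The boundary of the cut region is a circle.
circle


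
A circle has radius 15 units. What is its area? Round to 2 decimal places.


Shape: circle
Radius r = 15 units
Formula: A = pi * r^2
r^2 = 15^2 = 225
A = pi * 225
A = 706.86
706.86 units^2


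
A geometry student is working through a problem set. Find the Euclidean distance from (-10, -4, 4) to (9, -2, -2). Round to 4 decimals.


3D distance between two points
P1 = (-10, -4, 4), P2 = (9, -2, -2)
Formula: d = sqrt((x2-x1)^2 + (y2-y1)^2 + (z2-z1)^2)
dx = 9 - -10 = 19
dy = -2 - -4 = 2
dz = -2 - 4 = -6
dx^2 + dy^2 + dz^2 = 361 + 4 + 36 = 401
d = sqrt(401)
d = 20.025
20.025 units


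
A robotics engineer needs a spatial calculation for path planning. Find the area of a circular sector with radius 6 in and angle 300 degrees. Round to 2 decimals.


Shape: circular sector
Radius r = 6 in, Angle = 300 degrees
Formula: A = (angle/360) * pi * r^2
r^2 = 36
Fraction of circle = 300/360
A = (300/360) * pi * 36
A = 30 * pi
A = 94.25
94.25 in^2


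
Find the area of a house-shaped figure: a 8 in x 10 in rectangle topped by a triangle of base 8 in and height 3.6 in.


Composite shape: rectangle + triangle
Rectangle area = 8 * 10 = 80
Triangle area = 0.5 * 8 * 3.6 = 14.4
Total = 80 + 14.4
Total = 94.4
94.4 in^2


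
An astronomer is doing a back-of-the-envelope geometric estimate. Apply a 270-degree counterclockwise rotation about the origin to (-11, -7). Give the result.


Transformation: rotation about the origin
Original point: (-11, -7)
Rule for 270 deg counterclockwise: (x, y) -> (y, -x)
Apply: (-11, -7) -> (-7, 11)
(-7, 11)


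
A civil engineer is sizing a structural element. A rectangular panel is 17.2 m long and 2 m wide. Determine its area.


Shape: rectangle
Length l = 17.2 m, Width w = 2 m
Formula: A = l * w
A = 17.2 * 2
A = 34.4
34.4 m^2


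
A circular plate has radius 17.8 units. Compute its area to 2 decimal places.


Shape: circle
Radius r = 17.8 units
Formula: A = pi * r^2
r^2 = 17.8^2 = 316.84
A = pi * 316.84
A = 995.38
995.38 units^2


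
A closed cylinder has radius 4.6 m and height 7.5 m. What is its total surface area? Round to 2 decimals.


Shape: closed cylinder
Radius r = 4.6 m, Height h = 7.5 m
Formula: SA = 2*pi*r^2 + 2*pi*r*h = 2*pi*r*(r + h)
r + h = 12.1
2 * r * (r + h) = 2 * 4.6 * 12.1 = 111.32
SA = 111.32 * pi
SA = 349.72
349.72 m^2


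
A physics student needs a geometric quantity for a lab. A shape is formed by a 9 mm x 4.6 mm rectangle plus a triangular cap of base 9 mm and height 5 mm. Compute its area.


Composite shape: rectangle + triangle
Rectangle area = 9 * 4.6 = 41.4
Triangle area = 0.5 * 9 * 5 = 22.5
Total = 41.4 + 22.5
Total = 63.9
63.9 mm^2


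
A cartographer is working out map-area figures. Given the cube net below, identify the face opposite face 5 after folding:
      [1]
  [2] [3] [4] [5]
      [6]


Net: cross layout. Take square 3 as the base (bottom).
Fold the four squares in the horizontal row up around 3: 2 -> left, 4 -> right, 5 wraps to the top.
Fold 1 and 6 up from 3: 1 -> back, 6 -> front.
Opposite pairs are therefore: (1, 6), (2, 4), (3, 5).
Face 5 is opposite face 3.
face 3


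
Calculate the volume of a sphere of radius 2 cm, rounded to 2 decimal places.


Shape: sphere
Radius r = 2 cm
Formula: V = (4/3) * pi * r^3
r^3 = 8
(4/3) * 8 = 10.666667
V = 10.666667 * pi
V = 33.51
33.51 cm^3


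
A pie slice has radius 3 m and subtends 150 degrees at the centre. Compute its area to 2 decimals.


Shape: circular sector
Radius r = 3 m, Angle = 150 degrees
Formula: A = (angle/360) * pi * r^2
r^2 = 9
Fraction of circle = 150/360
A = (150/360) * pi * 9
A = 3.75 * pi
A = 11.78
11.78 m^2


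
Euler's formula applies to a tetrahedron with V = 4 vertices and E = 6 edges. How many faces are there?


Polyhedron: tetrahedron
Euler's formula for convex polyhedra: V - E + F = 2
Given: V = 4 vertices and E = 6 edges
Solve for F:
F = 2 + E - V = 2 + 6 - 4 = 4
4 faces


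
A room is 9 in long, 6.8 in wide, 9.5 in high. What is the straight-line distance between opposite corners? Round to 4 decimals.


Shape: rectangular box (space diagonal)
l = 9 in, w = 6.8 in, h = 9.5 in
Visualize: the diagonal of the base, then a right triangle with that diagonal and the height.
Formula: d = sqrt(l^2 + w^2 + h^2)
l^2 + w^2 + h^2 = 81 + 46.24 + 90.25 = 217.49
d = sqrt(217.49)
d = 14.7475
14.7475 in


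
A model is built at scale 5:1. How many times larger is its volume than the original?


Linear scale factor k = 5
Rule: under a linear scaling by k, volumes scale by k^3.
k^3 = 5 * 5 * 5
k^3 = 25 * 5
k^3 = 125
Volume scales by a factor of 125.
125 (dimensionless)


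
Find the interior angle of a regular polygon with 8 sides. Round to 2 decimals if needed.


Shape: regular octagon (8 sides)
Formula: interior angle = (n - 2) * 180 / n
(n - 2) = 6
(n - 2) * 180 = 1080
angle = 1080 / 8
angle = 135
135 degrees


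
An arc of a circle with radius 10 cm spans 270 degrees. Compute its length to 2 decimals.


Shape: circular arc
Radius r = 10 cm, Angle = 270 degrees
Formula: L = (angle/360) * 2 * pi * r
2 * pi * r = 20 * pi
L = (270/360) * 20 * pi
L = 15 * pi
L = 47.12
47.12 cm


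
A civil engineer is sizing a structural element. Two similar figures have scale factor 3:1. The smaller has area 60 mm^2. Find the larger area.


Linear scale factor k = 3
Original area = 60 mm^2
Rule: under a linear scaling by k, areas scale by k^2.
k^2 = 3^2 = 9
New area = 60 * 9
New area = 540
540 mm^2


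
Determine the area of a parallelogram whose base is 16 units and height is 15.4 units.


Shape: parallelogram
Base b = 16 units, Height h = 15.4 units
Formula: A = b * h
A = 16 * 15.4
A = 246.4
246.4 units^2


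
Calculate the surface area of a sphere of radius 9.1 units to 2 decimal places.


Shape: sphere
Radius r = 9.1 units
Formula: SA = 4 * pi * r^2
r^2 = 82.81
SA = 4 * pi * 82.81
SA = 331.24 * pi
SA = 1040.62
1040.62 units^2


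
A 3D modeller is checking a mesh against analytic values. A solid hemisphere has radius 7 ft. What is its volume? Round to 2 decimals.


Shape: hemisphere (half of a sphere)
Radius r = 7 ft
Formula: V = (1/2) * (4/3) * pi * r^3 = (2/3) * pi * r^3
r^3 = 343
(2/3) * 343 = 228.666667
V = 228.666667 * pi
V = 718.38
718.38 ft^3


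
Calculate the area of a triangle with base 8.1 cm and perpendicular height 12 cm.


Shape: triangle
Base b = 8.1 cm, Height h = 12 cm
Formula: A = (1/2) * b * h
A = 0.5 * 8.1 * 12
A = 0.5 * 97.2
A = 48.6
48.6 cm^2


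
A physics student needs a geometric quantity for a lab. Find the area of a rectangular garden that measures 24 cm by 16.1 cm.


Shape: rectangle
Length l = 24 cm, Width w = 16.1 cm
Formula: A = l * w
A = 24 * 16.1
A = 386.4
386.4 cm^2


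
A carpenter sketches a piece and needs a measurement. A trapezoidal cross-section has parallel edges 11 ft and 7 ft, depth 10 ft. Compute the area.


Shape: trapezoid
Parallel sides a = 11 ft, b = 7 ft; Height h = 10 ft
Formula: A = (a + b) * h / 2
a + b = 11 + 7 = 18
A = 18 * 10 / 2
A = 180 / 2
A = 90
90 ft^2


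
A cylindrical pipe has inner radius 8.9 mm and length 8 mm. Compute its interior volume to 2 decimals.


Shape: cylinder
Radius r = 8.9 mm, Height h = 8 mm
Formula: V = pi * r^2 * h
r^2 = 79.21
V = pi * 79.21 * 8
V = 633.68 * pi
V = 1990.76
1990.76 mm^3


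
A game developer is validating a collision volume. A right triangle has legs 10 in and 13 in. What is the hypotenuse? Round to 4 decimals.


Shape: right triangle
Legs a = 10 in, b = 13 in
Formula: c = sqrt(a^2 + b^2)
a^2 = 100, b^2 = 169
a^2 + b^2 = 269
c = sqrt(269)
c = 16.4012
16.4012 in


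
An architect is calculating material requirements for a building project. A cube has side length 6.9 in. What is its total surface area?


Shape: cube
Side s = 6.9 in
A cube has 6 square faces.
Formula: SA = 6 * s^2
s^2 = 47.61
SA = 6 * 47.61
SA = 285.66
285.66 in^2


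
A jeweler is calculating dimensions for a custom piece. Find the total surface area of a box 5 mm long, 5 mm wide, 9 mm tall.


Shape: rectangular prism
l = 5 mm, w = 5 mm, h = 9 mm
Formula: SA = 2(lw + lh + wh)
lw = 25, lh = 45, wh = 45
lw + lh + wh = 115
SA = 2 * 115
SA = 230
230 mm^2


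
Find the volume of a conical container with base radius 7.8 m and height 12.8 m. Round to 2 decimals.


Shape: cone
Radius r = 7.8 m, Height h = 12.8 m
Formula: V = (1/3) * pi * r^2 * h
r^2 = 60.84
pi * r^2 * h = pi * 60.84 * 12.8 = 778.752 * pi
V = 778.752 * pi / 3
V = 815.51
815.51 m^3


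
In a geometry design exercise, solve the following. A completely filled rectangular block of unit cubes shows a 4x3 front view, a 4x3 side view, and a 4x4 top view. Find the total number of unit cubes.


Orthographic views of a solid rectangular block:
Front view 4 x 3 -> length = 4, height = 3
Side view 4 x 3 -> width = 4, height = 3 (consistent)
Top view 4 x 4 -> confirms length = 4, width = 4
The block is 4 x 4 x 3.
Total unit cubes = 4 * 4 * 3 = 48
48 unit cubes


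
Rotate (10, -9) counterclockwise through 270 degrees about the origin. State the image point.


Transformation: rotation about the origin
Original point: (10, -9)
Rule for 270 deg counterclockwise: (x, y) -> (y, -x)
Apply: (10, -9) -> (-9, -10)
(-9, -10)


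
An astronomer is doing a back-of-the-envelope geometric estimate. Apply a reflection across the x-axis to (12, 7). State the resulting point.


Transformation: reflection
Original point: (12, 7)
Rule for reflection over the x-axis: (x, y) -> (x, -y)
Apply: (12, 7) -> (12, -7)
(12, -7)


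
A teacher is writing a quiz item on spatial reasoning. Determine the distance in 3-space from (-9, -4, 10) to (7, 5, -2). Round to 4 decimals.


3D distance between two points
P1 = (-9, -4, 10), P2 = (7, 5, -2)
Formula: d = sqrt((x2-x1)^2 + (y2-y1)^2 + (z2-z1)^2)
dx = 7 - -9 = 16
dy = 5 - -4 = 9
dz = -2 - 10 = -12
dx^2 + dy^2 + dz^2 = 256 + 81 + 144 = 481
d = sqrt(481)
d = 21.9317
21.9317 units


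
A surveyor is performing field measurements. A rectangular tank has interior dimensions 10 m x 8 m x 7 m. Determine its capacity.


Shape: rectangular prism
l = 10 m, w = 8 m, h = 7 m
Formula: V = l * w * h
V = 10 * 8 * 7
V = 80 * 7
V = 560
560 m^3


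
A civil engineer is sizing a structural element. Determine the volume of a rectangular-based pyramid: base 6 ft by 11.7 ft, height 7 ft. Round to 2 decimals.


Shape: rectangular pyramid
Base: 6 ft x 11.7 ft, Height h = 7 ft
Formula: V = (1/3) * base_area * h
base_area = 6 * 11.7 = 70.2
base_area * h = 70.2 * 7 = 491.4
V = 491.4 / 3
V = 163.8
163.8 ft^3


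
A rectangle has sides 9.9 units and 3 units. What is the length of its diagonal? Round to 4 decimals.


Shape: rectangle (diagonal via Pythagoras)
Sides: 9.9 units and 3 units
Formula: d = sqrt(l^2 + w^2)
l^2 = 98.01, w^2 = 9
l^2 + w^2 = 107.01
d = sqrt(107.01)
d = 10.3446
10.3446 units


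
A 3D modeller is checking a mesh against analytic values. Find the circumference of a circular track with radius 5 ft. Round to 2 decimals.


Shape: circle
Radius r = 5 ft
Formula: C = 2 * pi * r
C = 2 * pi * 5
C = 10 * pi
C = 31.42
31.42 ft


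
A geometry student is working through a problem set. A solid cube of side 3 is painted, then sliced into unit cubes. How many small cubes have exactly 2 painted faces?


Large cube: 3 x 3 x 3, cut into unit cubes.
n = 3, so n - 2 = 1
Cubes with 2 painted faces lie along the edges, excluding corners.
A cube has 12 edges; each contributes (n - 2) = 1 such cubes.
Count = 12 * 1 = 12
12 unit cubes


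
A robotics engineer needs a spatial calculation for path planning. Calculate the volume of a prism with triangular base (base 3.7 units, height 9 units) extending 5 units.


Shape: triangular prism
Triangle base = 3.7 units, triangle height = 9 units, prism length L = 5 units
Formula: V = (1/2 * b * h_tri) * L
Cross-section area = 0.5 * 3.7 * 9 = 16.65
V = 16.65 * 5
V = 83.25
83.25 units^3


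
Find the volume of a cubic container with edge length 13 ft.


Shape: cube
Side s = 13 ft
Formula: V = s^3
V = 13 * 13 * 13
V = 169 * 13
V = 2197
2197 ft^3


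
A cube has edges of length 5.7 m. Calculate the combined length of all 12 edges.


Shape: cube
Side s = 5.7 m
A cube has 12 edges, all equal.
Formula: total edge length = 12 * s
Total = 12 * 5.7
Total = 68.4
68.4 m


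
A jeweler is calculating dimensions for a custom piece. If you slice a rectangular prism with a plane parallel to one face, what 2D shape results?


Solid: rectangular prism
Cutting plane: parallel to one face
Visualize the intersection of the plane with the solid's surface.
The boundary of the cut region is a rectangle.
rectangle


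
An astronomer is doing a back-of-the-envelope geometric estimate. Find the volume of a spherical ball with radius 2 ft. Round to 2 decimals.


Shape: sphere
Radius r = 2 ft
Formula: V = (4/3) * pi * r^3
r^3 = 8
(4/3) * 8 = 10.666667
V = 10.666667 * pi
V = 33.51
33.51 ft^3


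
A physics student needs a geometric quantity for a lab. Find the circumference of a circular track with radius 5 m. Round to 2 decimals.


Shape: circle
Radius r = 5 m
Formula: C = 2 * pi * r
C = 2 * pi * 5
C = 10 * pi
C = 31.42
31.42 m


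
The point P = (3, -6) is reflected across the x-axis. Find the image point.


Transformation: reflection
Original point: (3, -6)
Rule for reflection over the x-axis: (x, y) -> (x, -y)
Apply: (3, -6) -> (3, 6)
(3, 6)


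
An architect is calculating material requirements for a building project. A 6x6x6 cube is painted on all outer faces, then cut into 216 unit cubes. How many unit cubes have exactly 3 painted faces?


Large cube: 6 x 6 x 6, cut into unit cubes.
Cubes with 3 painted faces are at the corners. A cube always has 8 corners.
Count = 8
8 unit cubes


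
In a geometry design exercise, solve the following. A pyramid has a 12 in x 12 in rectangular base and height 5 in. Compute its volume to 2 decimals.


Shape: rectangular pyramid
Base: 12 in x 12 in, Height h = 5 in
Formula: V = (1/3) * base_area * h
base_area = 12 * 12 = 144
base_area * h = 144 * 5 = 720
V = 720 / 3
V = 240
240 in^3


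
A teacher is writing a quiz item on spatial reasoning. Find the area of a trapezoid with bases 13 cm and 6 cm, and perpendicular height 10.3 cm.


Shape: trapezoid
Parallel sides a = 13 cm, b = 6 cm; Height h = 10.3 cm
Formula: A = (a + b) * h / 2
a + b = 13 + 6 = 19
A = 19 * 10.3 / 2
A = 195.7 / 2
A = 97.85
97.85 cm^2


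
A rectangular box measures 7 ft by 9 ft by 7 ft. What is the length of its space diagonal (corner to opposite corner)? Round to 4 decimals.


Shape: rectangular box (space diagonal)
l = 7 ft, w = 9 ft, h = 7 ft
Visualize: the diagonal of the base, then a right triangle with that diagonal and the height.
Formula: d = sqrt(l^2 + w^2 + h^2)
l^2 + w^2 + h^2 = 49 + 81 + 49 = 179
d = sqrt(179)
d = 13.3791
13.3791 ft


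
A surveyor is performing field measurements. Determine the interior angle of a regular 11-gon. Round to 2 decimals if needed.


Shape: regular hendecagon (11 sides)
Formula: interior angle = (n - 2) * 180 / n
(n - 2) = 9
(n - 2) * 180 = 1620
angle = 1620 / 11
angle = 147.27
147.27 degrees


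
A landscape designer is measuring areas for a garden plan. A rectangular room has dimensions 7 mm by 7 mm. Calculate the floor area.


Shape: rectangle
Length l = 7 mm, Width w = 7 mm
Formula: A = l * w
A = 7 * 7
A = 49
49 mm^2


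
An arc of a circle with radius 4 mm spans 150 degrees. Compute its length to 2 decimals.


Shape: circular arc
Radius r = 4 mm, Angle = 150 degrees
Formula: L = (angle/360) * 2 * pi * r
2 * pi * r = 8 * pi
L = (150/360) * 8 * pi
L = 3.333333 * pi
L = 10.47
10.47 mm


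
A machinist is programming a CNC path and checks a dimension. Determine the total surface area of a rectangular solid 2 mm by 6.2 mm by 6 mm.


Shape: rectangular prism
l = 2 mm, w = 6.2 mm, h = 6 mm
Formula: SA = 2(lw + lh + wh)
lw = 12.4, lh = 12, wh = 37.2
lw + lh + wh = 61.6
SA = 2 * 61.6
SA = 123.2
123.2 mm^2


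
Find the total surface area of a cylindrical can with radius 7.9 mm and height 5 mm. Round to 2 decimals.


Shape: closed cylinder
Radius r = 7.9 mm, Height h = 5 mm
Formula: SA = 2*pi*r^2 + 2*pi*r*h = 2*pi*r*(r + h)
r + h = 12.9
2 * r * (r + h) = 2 * 7.9 * 12.9 = 203.82
SA = 203.82 * pi
SA = 640.32
640.32 mm^2


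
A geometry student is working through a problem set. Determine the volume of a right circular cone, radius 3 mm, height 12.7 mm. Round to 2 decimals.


Shape: cone
Radius r = 3 mm, Height h = 12.7 mm
Formula: V = (1/3) * pi * r^2 * h
r^2 = 9
pi * r^2 * h = pi * 9 * 12.7 = 114.3 * pi
V = 114.3 * pi / 3
V = 119.69
119.69 mm^3


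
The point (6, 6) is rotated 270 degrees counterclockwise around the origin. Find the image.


Transformation: rotation about the origin
Original point: (6, 6)
Rule for 270 deg counterclockwise: (x, y) -> (y, -x)
Apply: (6, 6) -> (6, -6)
(6, -6)


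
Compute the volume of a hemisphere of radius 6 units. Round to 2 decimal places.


Shape: hemisphere (half of a sphere)
Radius r = 6 units
Formula: V = (1/2) * (4/3) * pi * r^3 = (2/3) * pi * r^3
r^3 = 216
(2/3) * 216 = 144
V = 144 * pi
V = 452.39
452.39 units^3


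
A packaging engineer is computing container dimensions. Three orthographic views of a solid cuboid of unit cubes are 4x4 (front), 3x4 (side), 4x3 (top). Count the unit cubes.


Orthographic views of a solid rectangular block:
Front view 4 x 4 -> length = 4, height = 4
Side view 3 x 4 -> width = 3, height = 4 (consistent)
Top view 4 x 3 -> confirms length = 4, width = 3
The block is 4 x 3 x 4.
Total unit cubes = 4 * 3 * 4 = 48
48 unit cubes


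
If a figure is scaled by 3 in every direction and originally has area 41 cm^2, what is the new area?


Linear scale factor k = 3
Original area = 41 cm^2
Rule: under a linear scaling by k, areas scale by k^2.
k^2 = 3^2 = 9
New area = 41 * 9
New area = 369
369 cm^2


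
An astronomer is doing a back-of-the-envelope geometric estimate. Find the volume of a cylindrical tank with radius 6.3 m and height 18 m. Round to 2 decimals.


Shape: cylinder
Radius r = 6.3 m, Height h = 18 m
Formula: V = pi * r^2 * h
r^2 = 39.69
V = pi * 39.69 * 18
V = 714.42 * pi
V = 2244.42
2244.42 m^3


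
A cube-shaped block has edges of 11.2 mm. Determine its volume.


Shape: cube
Side s = 11.2 mm
Formula: V = s^3
V = 11.2 * 11.2 * 11.2
V = 125.44 * 11.2
V = 1404.928
1404.928 mm^3


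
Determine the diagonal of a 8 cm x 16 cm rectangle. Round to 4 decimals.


Shape: rectangle (diagonal via Pythagoras)
Sides: 8 cm and 16 cm
Formula: d = sqrt(l^2 + w^2)
l^2 = 64, w^2 = 256
l^2 + w^2 = 320
d = sqrt(320)
d = 17.8885
17.8885 cm


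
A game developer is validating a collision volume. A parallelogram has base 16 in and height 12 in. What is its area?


Shape: parallelogram
Base b = 16 in, Height h = 12 in
Formula: A = b * h
A = 16 * 12
A = 192
192 in^2


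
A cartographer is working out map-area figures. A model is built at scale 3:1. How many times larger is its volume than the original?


Linear scale factor k = 3
Rule: under a linear scaling by k, volumes scale by k^3.
k^3 = 3 * 3 * 3
k^3 = 9 * 3
k^3 = 27
Volume scales by a factor of 27.
27 (dimensionless)


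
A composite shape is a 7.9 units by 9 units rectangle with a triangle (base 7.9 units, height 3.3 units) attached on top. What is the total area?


Composite shape: rectangle + triangle
Rectangle area = 7.9 * 9 = 71.1
Triangle area = 0.5 * 7.9 * 3.3 = 13.035
Total = 71.1 + 13.035
Total = 84.135
84.135 units^2


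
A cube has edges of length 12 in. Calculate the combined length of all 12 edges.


Shape: cube
Side s = 12 in
A cube has 12 edges, all equal.
Formula: total edge length = 12 * s
Total = 12 * 12
Total = 144
144 in


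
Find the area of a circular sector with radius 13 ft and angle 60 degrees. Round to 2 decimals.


Shape: circular sector
Radius r = 13 ft, Angle = 60 degrees
Formula: A = (angle/360) * pi * r^2
r^2 = 169
Fraction of circle = 60/360
A = (60/360) * pi * 169
A = 28.166667 * pi
A = 88.49
88.49 ft^2


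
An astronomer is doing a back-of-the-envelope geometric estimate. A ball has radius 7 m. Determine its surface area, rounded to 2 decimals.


Shape: sphere
Radius r = 7 m
Formula: SA = 4 * pi * r^2
r^2 = 49
SA = 4 * pi * 49
SA = 196 * pi
SA = 615.75
615.75 m^2


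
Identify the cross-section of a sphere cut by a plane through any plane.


Solid: sphere
Cutting plane: through any plane
Visualize the intersection of the plane with the solid's surface.
The boundary of the cut region is a circle.
circle


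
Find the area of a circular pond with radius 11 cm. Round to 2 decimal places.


Shape: circle
Radius r = 11 cm
Formula: A = pi * r^2
r^2 = 11^2 = 121
A = pi * 121
A = 380.13
380.13 cm^2


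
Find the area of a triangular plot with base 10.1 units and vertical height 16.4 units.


Shape: triangle
Base b = 10.1 units, Height h = 16.4 units
Formula: A = (1/2) * b * h
A = 0.5 * 10.1 * 16.4
A = 0.5 * 165.64
A = 82.82
82.82 units^2


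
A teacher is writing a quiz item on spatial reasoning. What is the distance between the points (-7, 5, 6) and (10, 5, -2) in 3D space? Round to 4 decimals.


3D distance between two points
P1 = (-7, 5, 6), P2 = (10, 5, -2)
Formula: d = sqrt((x2-x1)^2 + (y2-y1)^2 + (z2-z1)^2)
dx = 10 - -7 = 17
dy = 5 - 5 = 0
dz = -2 - 6 = -8
dx^2 + dy^2 + dz^2 = 289 + 0 + 64 = 353
d = sqrt(353)
d = 18.7883
18.7883 units


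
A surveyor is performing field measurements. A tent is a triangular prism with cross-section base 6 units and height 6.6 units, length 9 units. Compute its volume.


Shape: triangular prism
Triangle base = 6 units, triangle height = 6.6 units, prism length L = 9 units
Formula: V = (1/2 * b * h_tri) * L
Cross-section area = 0.5 * 6 * 6.6 = 19.8
V = 19.8 * 9
V = 178.2
178.2 units^3


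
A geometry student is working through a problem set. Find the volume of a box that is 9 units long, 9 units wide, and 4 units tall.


Shape: rectangular prism
l = 9 units, w = 9 units, h = 4 units
Formula: V = l * w * h
V = 9 * 9 * 4
V = 81 * 4
V = 324
324 units^3


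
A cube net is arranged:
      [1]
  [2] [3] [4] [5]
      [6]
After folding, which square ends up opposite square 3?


Net: cross layout. Take square 3 as the base (bottom).
Fold the four squares in the horizontal row up around 3: 2 -> left, 4 -> right, 5 wraps to the top.
Fold 1 and 6 up from 3: 1 -> back, 6 -> front.
Opposite pairs are therefore: (1, 6), (2, 4), (3, 5).
Face 3 is opposite face 5.
face 5


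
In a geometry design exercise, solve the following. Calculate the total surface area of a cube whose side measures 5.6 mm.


Shape: cube
Side s = 5.6 mm
A cube has 6 square faces.
Formula: SA = 6 * s^2
s^2 = 31.36
SA = 6 * 31.36
SA = 188.16
188.16 mm^2


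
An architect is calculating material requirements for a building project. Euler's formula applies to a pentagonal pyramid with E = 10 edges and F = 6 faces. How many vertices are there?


Polyhedron: pentagonal pyramid
Euler's formula for convex polyhedra: V - E + F = 2
Given: E = 10 edges and F = 6 faces
Solve for V:
V = 2 + E - F = 2 + 10 - 6 = 6
6 vertices


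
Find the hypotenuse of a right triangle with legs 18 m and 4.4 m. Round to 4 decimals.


Shape: right triangle
Legs a = 18 m, b = 4.4 m
Formula: c = sqrt(a^2 + b^2)
a^2 = 324, b^2 = 19.36
a^2 + b^2 = 343.36
c = sqrt(343.36)
c = 18.53
18.53 m


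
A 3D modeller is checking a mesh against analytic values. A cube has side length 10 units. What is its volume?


Shape: cube
Side s = 10 units
Formula: V = s^3
V = 10 * 10 * 10
V = 100 * 10
V = 1000
1000 units^3


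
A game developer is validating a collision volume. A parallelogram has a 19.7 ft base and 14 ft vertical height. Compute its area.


Shape: parallelogram
Base b = 19.7 ft, Height h = 14 ft
Formula: A = b * h
A = 19.7 * 14
A = 275.8
275.8 ft^2


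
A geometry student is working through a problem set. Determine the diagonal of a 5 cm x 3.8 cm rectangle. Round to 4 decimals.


Shape: rectangle (diagonal via Pythagoras)
Sides: 5 cm and 3.8 cm
Formula: d = sqrt(l^2 + w^2)
l^2 = 25, w^2 = 14.44
l^2 + w^2 = 39.44
d = sqrt(39.44)
d = 6.2801
6.2801 cm


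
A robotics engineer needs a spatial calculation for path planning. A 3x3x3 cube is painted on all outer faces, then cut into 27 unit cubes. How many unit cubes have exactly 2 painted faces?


Large cube: 3 x 3 x 3, cut into unit cubes.
n = 3, so n - 2 = 1
Cubes with 2 painted faces lie along the edges, excluding corners.
A cube has 12 edges; each contributes (n - 2) = 1 such cubes.
Count = 12 * 1 = 12
12 unit cubes


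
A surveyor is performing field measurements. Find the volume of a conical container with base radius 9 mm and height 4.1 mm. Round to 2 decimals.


Shape: cone
Radius r = 9 mm, Height h = 4.1 mm
Formula: V = (1/3) * pi * r^2 * h
r^2 = 81
pi * r^2 * h = pi * 81 * 4.1 = 332.1 * pi
V = 332.1 * pi / 3
V = 347.77
347.77 mm^3


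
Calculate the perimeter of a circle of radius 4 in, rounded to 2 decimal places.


Shape: circle
Radius r = 4 in
Formula: C = 2 * pi * r
C = 2 * pi * 4
C = 8 * pi
C = 25.13
25.13 in


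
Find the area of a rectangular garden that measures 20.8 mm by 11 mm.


Shape: rectangle
Length l = 20.8 mm, Width w = 11 mm
Formula: A = l * w
A = 20.8 * 11
A = 228.8
228.8 mm^2


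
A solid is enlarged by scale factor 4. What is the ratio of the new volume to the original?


Linear scale factor k = 4
Rule: under a linear scaling by k, volumes scale by k^3.
k^3 = 4 * 4 * 4
k^3 = 16 * 4
k^3 = 64
Volume scales by a factor of 64.
64 (dimensionless)


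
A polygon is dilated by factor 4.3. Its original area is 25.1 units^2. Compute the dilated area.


Linear scale factor k = 4.3
Original area = 25.1 units^2
Rule: under a linear scaling by k, areas scale by k^2.
k^2 = 4.3^2 = 18.49
New area = 25.1 * 18.49
New area = 464.099
464.099 units^2


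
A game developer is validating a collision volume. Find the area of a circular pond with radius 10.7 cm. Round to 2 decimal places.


Shape: circle
Radius r = 10.7 cm
Formula: A = pi * r^2
r^2 = 10.7^2 = 114.49
A = pi * 114.49
A = 359.68
359.68 cm^2


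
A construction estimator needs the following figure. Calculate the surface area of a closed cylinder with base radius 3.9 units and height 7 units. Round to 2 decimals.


Shape: closed cylinder
Radius r = 3.9 units, Height h = 7 units
Formula: SA = 2*pi*r^2 + 2*pi*r*h = 2*pi*r*(r + h)
r + h = 10.9
2 * r * (r + h) = 2 * 3.9 * 10.9 = 85.02
SA = 85.02 * pi
SA = 267.1
267.1 units^2


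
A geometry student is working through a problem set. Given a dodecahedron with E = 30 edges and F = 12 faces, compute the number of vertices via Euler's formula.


Polyhedron: dodecahedron
Euler's formula for convex polyhedra: V - E + F = 2
Given: E = 30 edges and F = 12 faces
Solve for V:
V = 2 + E - F = 2 + 30 - 12 = 20
20 vertices


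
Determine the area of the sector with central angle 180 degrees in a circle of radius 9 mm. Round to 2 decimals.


Shape: circular sector
Radius r = 9 mm, Angle = 180 degrees
Formula: A = (angle/360) * pi * r^2
r^2 = 81
Fraction of circle = 180/360
A = (180/360) * pi * 81
A = 40.5 * pi
A = 127.23
127.23 mm^2


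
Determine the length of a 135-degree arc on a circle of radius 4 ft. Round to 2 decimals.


Shape: circular arc
Radius r = 4 ft, Angle = 135 degrees
Formula: L = (angle/360) * 2 * pi * r
2 * pi * r = 8 * pi
L = (135/360) * 8 * pi
L = 3 * pi
L = 9.42
9.42 ft


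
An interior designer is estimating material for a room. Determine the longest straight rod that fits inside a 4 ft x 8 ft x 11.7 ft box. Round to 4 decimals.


Shape: rectangular box (space diagonal)
l = 4 ft, w = 8 ft, h = 11.7 ft
Visualize: the diagonal of the base, then a right triangle with that diagonal and the height.
Formula: d = sqrt(l^2 + w^2 + h^2)
l^2 + w^2 + h^2 = 16 + 64 + 136.89 = 216.89
d = sqrt(216.89)
d = 14.7272
14.7272 ft


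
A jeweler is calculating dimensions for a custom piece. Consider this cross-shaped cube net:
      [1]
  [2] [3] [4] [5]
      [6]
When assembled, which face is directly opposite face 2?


Net: cross layout. Take square 3 as the base (bottom).
Fold the four squares in the horizontal row up around 3: 2 -> left, 4 -> right, 5 wraps to the top.
Fold 1 and 6 up from 3: 1 -> back, 6 -> front.
Opposite pairs are therefore: (1, 6), (2, 4), (3, 5).
Face 2 is opposite face 4.
face 4


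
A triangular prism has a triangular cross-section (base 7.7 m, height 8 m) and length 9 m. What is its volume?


Shape: triangular prism
Triangle base = 7.7 m, triangle height = 8 m, prism length L = 9 m
Formula: V = (1/2 * b * h_tri) * L
Cross-section area = 0.5 * 7.7 * 8 = 30.8
V = 30.8 * 9
V = 277.2
277.2 m^3


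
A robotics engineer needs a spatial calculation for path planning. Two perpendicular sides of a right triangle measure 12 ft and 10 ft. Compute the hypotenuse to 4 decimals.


Shape: right triangle
Legs a = 12 ft, b = 10 ft
Formula: c = sqrt(a^2 + b^2)
a^2 = 144, b^2 = 100
a^2 + b^2 = 244
c = sqrt(244)
c = 15.6205
15.6205 ft


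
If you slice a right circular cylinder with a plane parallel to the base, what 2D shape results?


Solid: right circular cylinder
Cutting plane: parallel to the base
Visualize the intersection of the plane with the solid's surface.
The boundary of the cut region is a circle.
circle


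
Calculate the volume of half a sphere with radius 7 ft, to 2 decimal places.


Shape: hemisphere (half of a sphere)
Radius r = 7 ft
Formula: V = (1/2) * (4/3) * pi * r^3 = (2/3) * pi * r^3
r^3 = 343
(2/3) * 343 = 228.666667
V = 228.666667 * pi
V = 718.38
718.38 ft^3


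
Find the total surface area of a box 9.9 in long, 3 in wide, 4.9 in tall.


Shape: rectangular prism
l = 9.9 in, w = 3 in, h = 4.9 in
Formula: SA = 2(lw + lh + wh)
lw = 29.7, lh = 48.51, wh = 14.7
lw + lh + wh = 92.91
SA = 2 * 92.91
SA = 185.82
185.82 in^2


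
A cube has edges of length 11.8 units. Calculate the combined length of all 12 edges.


Shape: cube
Side s = 11.8 units
A cube has 12 edges, all equal.
Formula: total edge length = 12 * s
Total = 12 * 11.8
Total = 141.6
141.6 units


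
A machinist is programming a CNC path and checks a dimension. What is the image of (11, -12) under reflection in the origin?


Transformation: reflection
Original point: (11, -12)
Rule for reflection through the origin: (x, y) -> (-x, -y)
Apply: (11, -12) -> (-11, 12)
(-11, 12)


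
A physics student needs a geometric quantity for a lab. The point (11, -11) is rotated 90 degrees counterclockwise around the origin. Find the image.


Transformation: rotation about the origin
Original point: (11, -11)
Rule for 90 deg counterclockwise: (x, y) -> (-y, x)
Apply: (11, -11) -> (11, 11)
(11, 11)


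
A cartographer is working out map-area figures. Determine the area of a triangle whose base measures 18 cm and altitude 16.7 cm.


Shape: triangle
Base b = 18 cm, Height h = 16.7 cm
Formula: A = (1/2) * b * h
A = 0.5 * 18 * 16.7
A = 0.5 * 300.6
A = 150.3
150.3 cm^2


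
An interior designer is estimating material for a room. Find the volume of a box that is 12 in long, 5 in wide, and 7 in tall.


Shape: rectangular prism
l = 12 in, w = 5 in, h = 7 in
Formula: V = l * w * h
V = 12 * 5 * 7
V = 60 * 7
V = 420
420 in^3


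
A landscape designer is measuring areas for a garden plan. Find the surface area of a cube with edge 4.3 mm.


Shape: cube
Side s = 4.3 mm
A cube has 6 square faces.
Formula: SA = 6 * s^2
s^2 = 18.49
SA = 6 * 18.49
SA = 110.94
110.94 mm^2


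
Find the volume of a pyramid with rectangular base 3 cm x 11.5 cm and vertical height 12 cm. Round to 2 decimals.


Shape: rectangular pyramid
Base: 3 cm x 11.5 cm, Height h = 12 cm
Formula: V = (1/3) * base_area * h
base_area = 3 * 11.5 = 34.5
base_area * h = 34.5 * 12 = 414
V = 414 / 3
V = 138
138 cm^3


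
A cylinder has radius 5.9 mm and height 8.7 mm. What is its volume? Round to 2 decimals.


Shape: cylinder
Radius r = 5.9 mm, Height h = 8.7 mm
Formula: V = pi * r^2 * h
r^2 = 34.81
V = pi * 34.81 * 8.7
V = 302.847 * pi
V = 951.42
951.42 mm^3


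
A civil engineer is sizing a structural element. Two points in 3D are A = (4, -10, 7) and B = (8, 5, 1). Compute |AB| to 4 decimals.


3D distance between two points
P1 = (4, -10, 7), P2 = (8, 5, 1)
Formula: d = sqrt((x2-x1)^2 + (y2-y1)^2 + (z2-z1)^2)
dx = 8 - 4 = 4
dy = 5 - -10 = 15
dz = 1 - 7 = -6
dx^2 + dy^2 + dz^2 = 16 + 225 + 36 = 277
d = sqrt(277)
d = 16.6433
16.6433 units


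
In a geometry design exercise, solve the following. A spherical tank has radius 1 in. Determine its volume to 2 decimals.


Shape: sphere
Radius r = 1 in
Formula: V = (4/3) * pi * r^3
r^3 = 1
(4/3) * 1 = 1.333333
V = 1.333333 * pi
V = 4.19
4.19 in^3


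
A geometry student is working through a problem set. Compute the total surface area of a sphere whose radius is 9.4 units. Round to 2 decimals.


Shape: sphere
Radius r = 9.4 units
Formula: SA = 4 * pi * r^2
r^2 = 88.36
SA = 4 * pi * 88.36
SA = 353.44 * pi
SA = 1110.36
1110.36 units^2


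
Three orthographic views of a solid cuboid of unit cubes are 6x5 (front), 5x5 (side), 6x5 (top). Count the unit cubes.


Orthographic views of a solid rectangular block:
Front view 6 x 5 -> length = 6, height = 5
Side view 5 x 5 -> width = 5, height = 5 (consistent)
Top view 6 x 5 -> confirms length = 6, width = 5
The block is 6 x 5 x 5.
Total unit cubes = 6 * 5 * 5 = 150
150 unit cubes


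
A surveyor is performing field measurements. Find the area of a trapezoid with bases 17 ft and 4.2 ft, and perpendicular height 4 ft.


Shape: trapezoid
Parallel sides a = 17 ft, b = 4.2 ft; Height h = 4 ft
Formula: A = (a + b) * h / 2
a + b = 17 + 4.2 = 21.2
A = 21.2 * 4 / 2
A = 84.8 / 2
A = 42.4
42.4 ft^2


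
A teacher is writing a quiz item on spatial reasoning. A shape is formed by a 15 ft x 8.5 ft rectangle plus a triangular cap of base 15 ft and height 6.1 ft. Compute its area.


Composite shape: rectangle + triangle
Rectangle area = 15 * 8.5 = 127.5
Triangle area = 0.5 * 15 * 6.1 = 45.75
Total = 127.5 + 45.75
Total = 173.25
173.25 ft^2


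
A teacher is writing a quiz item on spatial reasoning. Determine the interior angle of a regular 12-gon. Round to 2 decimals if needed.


Shape: regular dodecagon (12 sides)
Formula: interior angle = (n - 2) * 180 / n
(n - 2) = 10
(n - 2) * 180 = 1800
angle = 1800 / 12
angle = 150
150 degrees
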